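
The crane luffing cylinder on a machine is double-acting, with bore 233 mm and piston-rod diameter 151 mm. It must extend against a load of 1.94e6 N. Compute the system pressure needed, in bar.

P ≈ 455 bar

Cap-side area A_cap = π/4 × (233 mm)² = 42640 mm^2
P = F / A = 1.94e6 N / A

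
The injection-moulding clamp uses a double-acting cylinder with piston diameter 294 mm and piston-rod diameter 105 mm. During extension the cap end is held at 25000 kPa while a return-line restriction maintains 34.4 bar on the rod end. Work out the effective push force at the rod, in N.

F ≈ 1.49e6 N

Cap-side area A_cap = π/4 × (294 mm)² = 67890 mm^2
Rod-side annular area A_ann = π/4 × (294² − 105²) = 59230 mm^2
Net thrust = P_cap·A_cap − P_rod·A_ann = 1.697e6 N − 2.037e5 N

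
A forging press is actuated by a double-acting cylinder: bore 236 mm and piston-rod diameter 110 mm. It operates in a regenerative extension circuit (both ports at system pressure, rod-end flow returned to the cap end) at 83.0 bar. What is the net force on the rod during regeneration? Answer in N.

F ≈ 78900 N

With equal pressure on both faces, forces on the annular region cancel; the net push is pressure × rod cross-section.
Rod cross-section A_rod = π/4 × (110 mm)² = 9503 mm^2
F = P × A_rod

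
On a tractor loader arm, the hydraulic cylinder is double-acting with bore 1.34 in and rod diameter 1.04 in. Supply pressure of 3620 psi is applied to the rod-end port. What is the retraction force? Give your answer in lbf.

Rod-side annular area A_ann = π/4 × (1.34² − 1.04²) = 0.5608 in^2
On retraction the pressure acts on the annular area (bore minus rod).
F = P × A_ann

F ≈ 2030 lbf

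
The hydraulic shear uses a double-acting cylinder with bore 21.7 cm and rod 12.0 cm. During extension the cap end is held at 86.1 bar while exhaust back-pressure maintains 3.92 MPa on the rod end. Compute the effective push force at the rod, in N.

Cap-side area A_cap = π/4 × (21.7 cm)² = 369.8 cm^2
Rod-side annular area A_ann = π/4 × (21.7² − 12.0²) = 256.7 cm^2
Net thrust = P_cap·A_cap − P_rod·A_ann = 3.184e5 N − 1.006e5 N

F ≈ 2.18e5 N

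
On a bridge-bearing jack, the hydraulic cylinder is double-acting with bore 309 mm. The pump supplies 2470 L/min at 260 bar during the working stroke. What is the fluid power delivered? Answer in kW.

Hydraulic power = P × Q

W ≈ 1070 kW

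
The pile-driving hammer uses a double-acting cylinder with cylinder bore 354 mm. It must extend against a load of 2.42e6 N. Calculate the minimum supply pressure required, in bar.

Cap-side area A_cap = π/4 × (354 mm)² = 98420 mm^2
P = F / A = 2.42e6 N / A

P ≈ 246 bar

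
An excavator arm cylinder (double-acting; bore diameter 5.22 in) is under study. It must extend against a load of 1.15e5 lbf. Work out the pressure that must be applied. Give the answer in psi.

P ≈ 5370 psi

Cap-side area A_cap = π/4 × (5.22 in)² = 21.40 in^2
P = F / A = 1.15e5 lbf / A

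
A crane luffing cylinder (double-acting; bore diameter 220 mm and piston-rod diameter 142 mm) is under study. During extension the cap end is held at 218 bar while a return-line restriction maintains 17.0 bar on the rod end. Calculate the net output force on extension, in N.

F ≈ 7.91e5 N

Cap-side area A_cap = π/4 × (220 mm)² = 38010 mm^2
Rod-side annular area A_ann = π/4 × (220² − 142²) = 22180 mm^2
Net thrust = P_cap·A_cap − P_rod·A_ann = 8.287e5 N − 37700 N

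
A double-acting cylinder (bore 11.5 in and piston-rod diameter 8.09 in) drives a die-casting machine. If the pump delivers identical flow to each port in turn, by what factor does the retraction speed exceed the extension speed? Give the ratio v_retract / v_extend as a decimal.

v_ret/v_ext ≈ 1.98

Cap-side area A_cap = π/4 × (11.5 in)² = 103.9 in^2
Rod-side annular area A_ann = π/4 × (11.5² − 8.09²) = 52.47 in^2
For equal Q, v ∝ 1/A, so v_ret/v_ext = A_cap/A_ann.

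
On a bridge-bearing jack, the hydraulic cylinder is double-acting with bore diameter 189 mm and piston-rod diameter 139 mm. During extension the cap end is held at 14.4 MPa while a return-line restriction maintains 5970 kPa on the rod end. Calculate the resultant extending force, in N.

Cap-side area A_cap = π/4 × (189 mm)² = 28060 mm^2
Rod-side annular area A_ann = π/4 × (189² − 139²) = 12880 mm^2
Net thrust = P_cap·A_cap − P_rod·A_ann = 4.040e5 N − 76900 N

F ≈ 3.27e5 N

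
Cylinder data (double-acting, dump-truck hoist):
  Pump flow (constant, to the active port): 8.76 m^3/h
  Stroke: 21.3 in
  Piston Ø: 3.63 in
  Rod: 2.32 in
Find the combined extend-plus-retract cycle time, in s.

t ≈ 2.36 s

Cap-side area A_cap = π/4 × (3.63 in)² = 10.35 in^2
Rod-side annular area A_ann = π/4 × (3.63² − 2.32²) = 6.122 in^2
t_ext = A_cap·L/Q = 1.485 s
t_ret = A_ann·L/Q = 0.8781 s
t_cycle = t_ext + t_ret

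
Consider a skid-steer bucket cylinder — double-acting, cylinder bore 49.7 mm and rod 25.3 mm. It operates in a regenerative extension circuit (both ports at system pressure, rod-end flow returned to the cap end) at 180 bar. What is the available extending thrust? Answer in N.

With equal pressure on both faces, forces on the annular region cancel; the net push is pressure × rod cross-section.
Rod cross-section A_rod = π/4 × (25.3 mm)² = 502.7 mm^2
F = P × A_rod

F ≈ 9050 N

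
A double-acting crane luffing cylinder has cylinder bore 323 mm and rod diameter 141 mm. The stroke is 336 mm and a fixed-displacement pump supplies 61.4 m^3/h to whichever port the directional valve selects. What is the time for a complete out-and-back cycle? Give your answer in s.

t ≈ 2.92 s

Cap-side area A_cap = π/4 × (323 mm)² = 81940 mm^2
Rod-side annular area A_ann = π/4 × (323² − 141²) = 66330 mm^2
t_ext = A_cap·L/Q = 1.614 s
t_ret = A_ann·L/Q = 1.307 s
t_cycle = t_ext + t_ret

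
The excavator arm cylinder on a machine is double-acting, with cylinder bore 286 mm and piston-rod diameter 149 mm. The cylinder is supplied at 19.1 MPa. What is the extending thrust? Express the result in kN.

Cap-side area A_cap = π/4 × (286 mm)² = 64240 mm^2
F = P × A_cap = 19.1 MPa × A_cap

F ≈ 1230 kN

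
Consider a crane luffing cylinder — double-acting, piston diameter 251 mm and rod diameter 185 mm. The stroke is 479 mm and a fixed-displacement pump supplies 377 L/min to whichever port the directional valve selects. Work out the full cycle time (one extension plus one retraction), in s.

t ≈ 5.50 s

Cap-side area A_cap = π/4 × (251 mm)² = 49480 mm^2
Rod-side annular area A_ann = π/4 × (251² − 185²) = 22600 mm^2
t_ext = A_cap·L/Q = 3.772 s
t_ret = A_ann·L/Q = 1.723 s
t_cycle = t_ext + t_ret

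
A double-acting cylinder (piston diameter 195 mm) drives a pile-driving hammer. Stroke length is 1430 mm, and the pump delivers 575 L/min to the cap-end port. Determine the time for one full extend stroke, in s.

t ≈ 4.46 s

Cap-side area A_cap = π/4 × (195 mm)² = 29860 mm^2
Swept volume V = A × L; t = V / Q = A·L / Q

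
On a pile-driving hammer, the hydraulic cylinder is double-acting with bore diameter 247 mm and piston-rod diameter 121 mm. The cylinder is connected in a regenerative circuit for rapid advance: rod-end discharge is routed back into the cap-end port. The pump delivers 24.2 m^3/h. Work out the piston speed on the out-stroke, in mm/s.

v ≈ 585 mm/s

In regeneration the rod-end outflow joins the pump flow into the cap end, so the net volume the pump must supply per unit advance equals the rod cross-section area.
Rod cross-section A_rod = π/4 × (121 mm)² = 11500 mm^2
v = Q_pump / A_rod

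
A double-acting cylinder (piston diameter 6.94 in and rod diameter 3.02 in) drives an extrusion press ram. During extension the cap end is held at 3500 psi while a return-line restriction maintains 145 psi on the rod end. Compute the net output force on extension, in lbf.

F ≈ 1.28e5 lbf

Cap-side area A_cap = π/4 × (6.94 in)² = 37.83 in^2
Rod-side annular area A_ann = π/4 × (6.94² − 3.02²) = 30.66 in^2
Net thrust = P_cap·A_cap − P_rod·A_ann = 1.324e5 lbf − 4446 lbf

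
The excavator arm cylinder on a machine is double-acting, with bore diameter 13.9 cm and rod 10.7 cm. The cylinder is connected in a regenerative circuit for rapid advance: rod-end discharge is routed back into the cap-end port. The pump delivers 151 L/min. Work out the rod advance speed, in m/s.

In regeneration the rod-end outflow joins the pump flow into the cap end, so the net volume the pump must supply per unit advance equals the rod cross-section area.
Rod cross-section A_rod = π/4 × (10.7 cm)² = 89.92 cm^2
v = Q_pump / A_rod

v ≈ 0.280 m/s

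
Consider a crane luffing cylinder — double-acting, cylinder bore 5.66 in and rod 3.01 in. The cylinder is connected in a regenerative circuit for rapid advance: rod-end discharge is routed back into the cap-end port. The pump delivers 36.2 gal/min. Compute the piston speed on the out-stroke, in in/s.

In regeneration the rod-end outflow joins the pump flow into the cap end, so the net volume the pump must supply per unit advance equals the rod cross-section area.
Rod cross-section A_rod = π/4 × (3.01 in)² = 7.116 in^2
v = Q_pump / A_rod

v ≈ 19.6 in/s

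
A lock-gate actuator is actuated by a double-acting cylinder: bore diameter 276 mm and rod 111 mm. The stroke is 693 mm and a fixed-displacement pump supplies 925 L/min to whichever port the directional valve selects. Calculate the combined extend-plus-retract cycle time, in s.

t ≈ 4.94 s

Cap-side area A_cap = π/4 × (276 mm)² = 59830 mm^2
Rod-side annular area A_ann = π/4 × (276² − 111²) = 50150 mm^2
t_ext = A_cap·L/Q = 2.689 s
t_ret = A_ann·L/Q = 2.254 s
t_cycle = t_ext + t_ret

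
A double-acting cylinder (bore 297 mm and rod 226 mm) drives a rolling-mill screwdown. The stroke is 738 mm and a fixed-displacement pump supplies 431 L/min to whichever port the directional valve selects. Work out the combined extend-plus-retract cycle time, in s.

Cap-side area A_cap = π/4 × (297 mm)² = 69280 mm^2
Rod-side annular area A_ann = π/4 × (297² − 226²) = 29160 mm^2
t_ext = A_cap·L/Q = 7.118 s
t_ret = A_ann·L/Q = 2.996 s
t_cycle = t_ext + t_ret

t ≈ 10.1 s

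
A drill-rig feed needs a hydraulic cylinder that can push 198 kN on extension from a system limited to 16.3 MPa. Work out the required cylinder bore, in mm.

D ≈ 124 mm

Extension force acts on the full piston face: F = P × (π/4)D².
D = √(4F / (πP)) = √(4 × 198 kN / (π × 16.3 MPa))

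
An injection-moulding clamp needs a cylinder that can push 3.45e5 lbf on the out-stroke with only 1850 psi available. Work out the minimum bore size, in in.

Extension force acts on the full piston face: F = P × (π/4)D².
D = √(4F / (πP)) = √(4 × 3.45e5 lbf / (π × 1850 psi))

D ≈ 15.4 in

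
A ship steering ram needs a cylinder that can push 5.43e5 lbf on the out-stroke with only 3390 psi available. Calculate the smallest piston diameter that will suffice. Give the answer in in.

Extension force acts on the full piston face: F = P × (π/4)D².
D = √(4F / (πP)) = √(4 × 5.43e5 lbf / (π × 3390 psi))

D ≈ 14.3 in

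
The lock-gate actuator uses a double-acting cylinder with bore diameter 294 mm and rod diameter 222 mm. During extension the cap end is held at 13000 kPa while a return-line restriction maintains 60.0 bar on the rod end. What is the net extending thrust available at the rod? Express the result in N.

Cap-side area A_cap = π/4 × (294 mm)² = 67890 mm^2
Rod-side annular area A_ann = π/4 × (294² − 222²) = 29180 mm^2
Net thrust = P_cap·A_cap − P_rod·A_ann = 8.825e5 N − 1.751e5 N

F ≈ 7.07e5 N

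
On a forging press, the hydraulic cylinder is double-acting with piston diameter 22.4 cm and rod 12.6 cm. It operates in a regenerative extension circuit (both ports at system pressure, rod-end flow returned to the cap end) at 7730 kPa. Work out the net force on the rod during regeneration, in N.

F ≈ 96400 N

With equal pressure on both faces, forces on the annular region cancel; the net push is pressure × rod cross-section.
Rod cross-section A_rod = π/4 × (12.6 cm)² = 124.7 cm^2
F = P × A_rod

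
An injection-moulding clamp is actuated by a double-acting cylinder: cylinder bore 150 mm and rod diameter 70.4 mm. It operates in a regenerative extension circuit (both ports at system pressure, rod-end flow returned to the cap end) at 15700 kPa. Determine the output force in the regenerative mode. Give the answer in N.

F ≈ 61100 N

With equal pressure on both faces, forces on the annular region cancel; the net push is pressure × rod cross-section.
Rod cross-section A_rod = π/4 × (70.4 mm)² = 3893 mm^2
F = P × A_rod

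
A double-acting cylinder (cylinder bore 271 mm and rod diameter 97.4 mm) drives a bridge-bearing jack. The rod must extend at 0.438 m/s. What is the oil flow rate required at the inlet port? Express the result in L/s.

Cap-side area A_cap = π/4 × (271 mm)² = 57680 mm^2
Q = A × v

Q ≈ 25.3 L/s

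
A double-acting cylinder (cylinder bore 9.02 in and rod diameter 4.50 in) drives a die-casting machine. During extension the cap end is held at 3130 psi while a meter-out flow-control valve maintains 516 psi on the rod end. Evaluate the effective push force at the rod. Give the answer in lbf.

Cap-side area A_cap = π/4 × (9.02 in)² = 63.90 in^2
Rod-side annular area A_ann = π/4 × (9.02² − 4.50²) = 48.00 in^2
Net thrust = P_cap·A_cap − P_rod·A_ann = 2.000e5 lbf − 24770 lbf

F ≈ 1.75e5 lbf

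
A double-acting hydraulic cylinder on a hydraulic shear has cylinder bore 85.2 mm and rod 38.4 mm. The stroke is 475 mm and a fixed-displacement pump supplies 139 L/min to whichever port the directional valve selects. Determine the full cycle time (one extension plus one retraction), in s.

Cap-side area A_cap = π/4 × (85.2 mm)² = 5701 mm^2
Rod-side annular area A_ann = π/4 × (85.2² − 38.4²) = 4543 mm^2
t_ext = A_cap·L/Q = 1.169 s
t_ret = A_ann·L/Q = 0.9315 s
t_cycle = t_ext + t_ret

t ≈ 2.10 s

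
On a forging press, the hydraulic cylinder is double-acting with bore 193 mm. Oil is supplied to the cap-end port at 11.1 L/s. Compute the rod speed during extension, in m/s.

Cap-side area A_cap = π/4 × (193 mm)² = 29260 mm^2
v = Q / A

v ≈ 0.379 m/s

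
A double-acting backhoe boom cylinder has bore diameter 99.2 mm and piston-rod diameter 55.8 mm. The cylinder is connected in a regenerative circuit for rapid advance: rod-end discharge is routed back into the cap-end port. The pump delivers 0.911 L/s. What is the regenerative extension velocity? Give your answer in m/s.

In regeneration the rod-end outflow joins the pump flow into the cap end, so the net volume the pump must supply per unit advance equals the rod cross-section area.
Rod cross-section A_rod = π/4 × (55.8 mm)² = 2445 mm^2
v = Q_pump / A_rod

v ≈ 0.373 m/s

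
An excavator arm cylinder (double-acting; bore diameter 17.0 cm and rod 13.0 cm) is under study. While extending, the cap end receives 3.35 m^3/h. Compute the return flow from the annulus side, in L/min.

Cap-side area A_cap = π/4 × (17.0 cm)² = 227.0 cm^2
Rod-side annular area A_ann = π/4 × (17.0² − 13.0²) = 94.25 cm^2
Piston speed v = Q_in/A_cap; rod-end outflow Q_out = v × A_ann = Q_in × A_ann/A_cap.

Q_out ≈ 23.2 L/min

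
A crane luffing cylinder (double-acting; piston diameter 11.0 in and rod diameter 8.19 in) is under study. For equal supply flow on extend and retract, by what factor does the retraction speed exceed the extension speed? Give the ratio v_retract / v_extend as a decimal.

Cap-side area A_cap = π/4 × (11.0 in)² = 95.03 in^2
Rod-side annular area A_ann = π/4 × (11.0² − 8.19²) = 42.35 in^2
For equal Q, v ∝ 1/A, so v_ret/v_ext = A_cap/A_ann.

v_ret/v_ext ≈ 2.24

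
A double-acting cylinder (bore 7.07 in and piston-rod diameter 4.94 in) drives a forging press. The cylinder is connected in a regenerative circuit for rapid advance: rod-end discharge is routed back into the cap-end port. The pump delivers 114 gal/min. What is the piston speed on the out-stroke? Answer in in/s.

v ≈ 22.9 in/s

In regeneration the rod-end outflow joins the pump flow into the cap end, so the net volume the pump must supply per unit advance equals the rod cross-section area.
Rod cross-section A_rod = π/4 × (4.94 in)² = 19.17 in^2
v = Q_pump / A_rod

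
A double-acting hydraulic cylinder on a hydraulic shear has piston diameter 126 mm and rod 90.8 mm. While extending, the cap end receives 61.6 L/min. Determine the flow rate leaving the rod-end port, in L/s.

Q_out ≈ 0.494 L/s

Cap-side area A_cap = π/4 × (126 mm)² = 12470 mm^2
Rod-side annular area A_ann = π/4 × (126² − 90.8²) = 5994 mm^2
Piston speed v = Q_in/A_cap; rod-end outflow Q_out = v × A_ann = Q_in × A_ann/A_cap.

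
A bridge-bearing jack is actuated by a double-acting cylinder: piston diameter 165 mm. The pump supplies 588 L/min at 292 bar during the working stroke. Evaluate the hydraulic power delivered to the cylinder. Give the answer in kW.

Hydraulic power = P × Q

W ≈ 286 kW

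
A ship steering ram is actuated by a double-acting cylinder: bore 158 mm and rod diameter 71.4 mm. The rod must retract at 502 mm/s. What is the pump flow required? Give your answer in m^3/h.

Q ≈ 28.2 m^3/h

Rod-side annular area A_ann = π/4 × (158² − 71.4²) = 15600 mm^2
Q = A × v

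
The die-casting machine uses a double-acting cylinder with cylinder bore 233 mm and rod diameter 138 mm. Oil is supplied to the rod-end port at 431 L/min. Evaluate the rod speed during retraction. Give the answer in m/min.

v ≈ 15.6 m/min

Rod-side annular area A_ann = π/4 × (233² − 138²) = 27680 mm^2
Flow into the rod-end port fills the annular volume.
v = Q / A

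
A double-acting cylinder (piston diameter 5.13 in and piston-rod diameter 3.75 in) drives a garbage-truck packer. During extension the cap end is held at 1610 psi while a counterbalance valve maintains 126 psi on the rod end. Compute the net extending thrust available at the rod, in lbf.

Cap-side area A_cap = π/4 × (5.13 in)² = 20.67 in^2
Rod-side annular area A_ann = π/4 × (5.13² − 3.75²) = 9.625 in^2
Net thrust = P_cap·A_cap − P_rod·A_ann = 33280 lbf − 1213 lbf

F ≈ 32100 lbf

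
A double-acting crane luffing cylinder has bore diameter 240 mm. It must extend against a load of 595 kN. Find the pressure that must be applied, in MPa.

Cap-side area A_cap = π/4 × (240 mm)² = 45240 mm^2
P = F / A = 595 kN / A

P ≈ 13.2 MPa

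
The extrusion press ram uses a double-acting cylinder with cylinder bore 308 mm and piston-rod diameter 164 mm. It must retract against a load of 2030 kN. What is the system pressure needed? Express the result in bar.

P ≈ 380 bar

Rod-side annular area A_ann = π/4 × (308² − 164²) = 53380 mm^2
Retraction: pressure acts on the annular area.
P = F / A = 2030 kN / A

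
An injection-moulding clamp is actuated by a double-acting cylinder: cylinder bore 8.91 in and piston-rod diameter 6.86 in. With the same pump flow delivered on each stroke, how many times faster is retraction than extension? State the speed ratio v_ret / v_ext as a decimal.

Cap-side area A_cap = π/4 × (8.91 in)² = 62.35 in^2
Rod-side annular area A_ann = π/4 × (8.91² − 6.86²) = 25.39 in^2
For equal Q, v ∝ 1/A, so v_ret/v_ext = A_cap/A_ann.

v_ret/v_ext ≈ 2.46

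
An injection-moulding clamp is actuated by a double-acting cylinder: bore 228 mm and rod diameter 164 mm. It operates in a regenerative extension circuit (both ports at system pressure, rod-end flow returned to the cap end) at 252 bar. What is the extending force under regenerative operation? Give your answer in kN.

With equal pressure on both faces, forces on the annular region cancel; the net push is pressure × rod cross-section.
Rod cross-section A_rod = π/4 × (164 mm)² = 21120 mm^2
F = P × A_rod

F ≈ 532 kN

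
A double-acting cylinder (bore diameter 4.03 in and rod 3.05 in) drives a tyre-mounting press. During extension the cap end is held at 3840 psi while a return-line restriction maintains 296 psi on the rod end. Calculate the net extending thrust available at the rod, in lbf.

Cap-side area A_cap = π/4 × (4.03 in)² = 12.76 in^2
Rod-side annular area A_ann = π/4 × (4.03² − 3.05²) = 5.449 in^2
Net thrust = P_cap·A_cap − P_rod·A_ann = 48980 lbf − 1613 lbf

F ≈ 47400 lbf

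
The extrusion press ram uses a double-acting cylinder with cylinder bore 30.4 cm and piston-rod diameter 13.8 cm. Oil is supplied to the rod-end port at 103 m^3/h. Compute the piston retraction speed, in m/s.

v ≈ 0.496 m/s

Rod-side annular area A_ann = π/4 × (30.4² − 13.8²) = 576.3 cm^2
Flow into the rod-end port fills the annular volume.
v = Q / A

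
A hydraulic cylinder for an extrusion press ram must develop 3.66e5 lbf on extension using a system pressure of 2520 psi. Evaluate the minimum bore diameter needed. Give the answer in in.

Extension force acts on the full piston face: F = P × (π/4)D².
D = √(4F / (πP)) = √(4 × 3.66e5 lbf / (π × 2520 psi))

D ≈ 13.6 in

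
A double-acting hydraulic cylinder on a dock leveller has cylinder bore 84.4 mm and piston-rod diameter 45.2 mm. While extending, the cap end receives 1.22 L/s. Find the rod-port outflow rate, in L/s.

Cap-side area A_cap = π/4 × (84.4 mm)² = 5595 mm^2
Rod-side annular area A_ann = π/4 × (84.4² − 45.2²) = 3990 mm^2
Piston speed v = Q_in/A_cap; rod-end outflow Q_out = v × A_ann = Q_in × A_ann/A_cap.

Q_out ≈ 0.870 L/s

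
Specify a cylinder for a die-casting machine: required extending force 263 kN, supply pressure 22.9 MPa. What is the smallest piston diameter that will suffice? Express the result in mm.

D ≈ 121 mm

Extension force acts on the full piston face: F = P × (π/4)D².
D = √(4F / (πP)) = √(4 × 263 kN / (π × 22.9 MPa))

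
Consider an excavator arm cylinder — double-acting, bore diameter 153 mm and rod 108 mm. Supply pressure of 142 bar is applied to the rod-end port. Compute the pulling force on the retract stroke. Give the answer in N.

F ≈ 1.31e5 N

Rod-side annular area A_ann = π/4 × (153² − 108²) = 9225 mm^2
On retraction the pressure acts on the annular area (bore minus rod).
F = P × A_ann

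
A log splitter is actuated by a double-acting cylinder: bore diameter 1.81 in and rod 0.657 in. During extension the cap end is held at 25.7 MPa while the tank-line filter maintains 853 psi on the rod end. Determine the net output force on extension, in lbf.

F ≈ 7690 lbf

Cap-side area A_cap = π/4 × (1.81 in)² = 2.573 in^2
Rod-side annular area A_ann = π/4 × (1.81² − 0.657²) = 2.234 in^2
Net thrust = P_cap·A_cap − P_rod·A_ann = 9591 lbf − 1906 lbf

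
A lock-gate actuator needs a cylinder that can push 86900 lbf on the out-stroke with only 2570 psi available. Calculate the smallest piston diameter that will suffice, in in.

Extension force acts on the full piston face: F = P × (π/4)D².
D = √(4F / (πP)) = √(4 × 86900 lbf / (π × 2570 psi))

D ≈ 6.56 in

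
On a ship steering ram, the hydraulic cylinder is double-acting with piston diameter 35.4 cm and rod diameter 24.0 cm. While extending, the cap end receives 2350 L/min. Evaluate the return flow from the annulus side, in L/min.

Q_out ≈ 1270 L/min

Cap-side area A_cap = π/4 × (35.4 cm)² = 984.2 cm^2
Rod-side annular area A_ann = π/4 × (35.4² − 24.0²) = 531.8 cm^2
Piston speed v = Q_in/A_cap; rod-end outflow Q_out = v × A_ann = Q_in × A_ann/A_cap.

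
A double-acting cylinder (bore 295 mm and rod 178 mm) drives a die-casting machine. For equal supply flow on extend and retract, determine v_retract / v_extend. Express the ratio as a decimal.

Cap-side area A_cap = π/4 × (295 mm)² = 68350 mm^2
Rod-side annular area A_ann = π/4 × (295² − 178²) = 43460 mm^2
For equal Q, v ∝ 1/A, so v_ret/v_ext = A_cap/A_ann.

v_ret/v_ext ≈ 1.57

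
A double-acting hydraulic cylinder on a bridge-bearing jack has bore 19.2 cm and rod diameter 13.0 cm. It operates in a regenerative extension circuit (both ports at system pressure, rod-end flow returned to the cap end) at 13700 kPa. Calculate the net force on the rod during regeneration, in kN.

F ≈ 182 kN

With equal pressure on both faces, forces on the annular region cancel; the net push is pressure × rod cross-section.
Rod cross-section A_rod = π/4 × (13.0 cm)² = 132.7 cm^2
F = P × A_rod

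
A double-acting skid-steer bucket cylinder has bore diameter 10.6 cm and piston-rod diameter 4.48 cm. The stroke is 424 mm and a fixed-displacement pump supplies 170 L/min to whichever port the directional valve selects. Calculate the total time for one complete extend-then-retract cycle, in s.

Cap-side area A_cap = π/4 × (10.6 cm)² = 88.25 cm^2
Rod-side annular area A_ann = π/4 × (10.6² − 4.48²) = 72.48 cm^2
t_ext = A_cap·L/Q = 1.321 s
t_ret = A_ann·L/Q = 1.085 s
t_cycle = t_ext + t_ret

t ≈ 2.41 s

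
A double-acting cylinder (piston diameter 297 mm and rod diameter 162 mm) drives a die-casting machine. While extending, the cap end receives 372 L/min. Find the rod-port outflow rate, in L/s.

Cap-side area A_cap = π/4 × (297 mm)² = 69280 mm^2
Rod-side annular area A_ann = π/4 × (297² − 162²) = 48670 mm^2
Piston speed v = Q_in/A_cap; rod-end outflow Q_out = v × A_ann = Q_in × A_ann/A_cap.

Q_out ≈ 4.36 L/s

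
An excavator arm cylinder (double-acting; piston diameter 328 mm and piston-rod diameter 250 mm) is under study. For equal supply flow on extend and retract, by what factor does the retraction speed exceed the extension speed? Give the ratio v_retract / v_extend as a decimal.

Cap-side area A_cap = π/4 × (328 mm)² = 84500 mm^2
Rod-side annular area A_ann = π/4 × (328² − 250²) = 35410 mm^2
For equal Q, v ∝ 1/A, so v_ret/v_ext = A_cap/A_ann.

v_ret/v_ext ≈ 2.39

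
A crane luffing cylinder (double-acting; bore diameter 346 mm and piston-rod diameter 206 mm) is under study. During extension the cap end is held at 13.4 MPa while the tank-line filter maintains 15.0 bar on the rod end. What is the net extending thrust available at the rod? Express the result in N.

F ≈ 1.17e6 N

Cap-side area A_cap = π/4 × (346 mm)² = 94020 mm^2
Rod-side annular area A_ann = π/4 × (346² − 206²) = 60700 mm^2
Net thrust = P_cap·A_cap − P_rod·A_ann = 1.260e6 N − 91040 N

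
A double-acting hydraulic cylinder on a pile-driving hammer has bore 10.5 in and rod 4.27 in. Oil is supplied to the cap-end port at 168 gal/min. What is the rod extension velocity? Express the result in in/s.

v ≈ 7.47 in/s

Cap-side area A_cap = π/4 × (10.5 in)² = 86.59 in^2
v = Q / A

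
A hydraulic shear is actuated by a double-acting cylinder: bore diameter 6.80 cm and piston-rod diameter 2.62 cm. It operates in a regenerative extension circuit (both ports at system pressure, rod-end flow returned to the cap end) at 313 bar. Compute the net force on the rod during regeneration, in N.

With equal pressure on both faces, forces on the annular region cancel; the net push is pressure × rod cross-section.
Rod cross-section A_rod = π/4 × (2.62 cm)² = 5.391 cm^2
F = P × A_rod

F ≈ 16900 N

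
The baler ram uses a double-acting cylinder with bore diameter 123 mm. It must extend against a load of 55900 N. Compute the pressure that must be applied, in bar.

Cap-side area A_cap = π/4 × (123 mm)² = 11880 mm^2
P = F / A = 55900 N / A

P ≈ 47.0 bar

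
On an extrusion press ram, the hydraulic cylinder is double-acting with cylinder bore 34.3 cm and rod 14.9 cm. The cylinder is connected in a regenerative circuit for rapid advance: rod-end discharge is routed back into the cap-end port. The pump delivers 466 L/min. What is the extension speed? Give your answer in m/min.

In regeneration the rod-end outflow joins the pump flow into the cap end, so the net volume the pump must supply per unit advance equals the rod cross-section area.
Rod cross-section A_rod = π/4 × (14.9 cm)² = 174.4 cm^2
v = Q_pump / A_rod

v ≈ 26.7 m/min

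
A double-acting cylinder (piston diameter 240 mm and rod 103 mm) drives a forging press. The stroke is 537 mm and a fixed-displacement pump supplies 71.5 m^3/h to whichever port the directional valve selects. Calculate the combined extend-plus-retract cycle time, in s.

t ≈ 2.22 s

Cap-side area A_cap = π/4 × (240 mm)² = 45240 mm^2
Rod-side annular area A_ann = π/4 × (240² − 103²) = 36910 mm^2
t_ext = A_cap·L/Q = 1.223 s
t_ret = A_ann·L/Q = 0.9979 s
t_cycle = t_ext + t_ret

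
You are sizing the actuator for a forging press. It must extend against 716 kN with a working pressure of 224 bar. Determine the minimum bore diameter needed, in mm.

D ≈ 202 mm

Extension force acts on the full piston face: F = P × (π/4)D².
D = √(4F / (πP)) = √(4 × 716 kN / (π × 224 bar))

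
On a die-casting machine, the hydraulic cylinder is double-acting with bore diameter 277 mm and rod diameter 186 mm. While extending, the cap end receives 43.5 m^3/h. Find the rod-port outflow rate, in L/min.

Q_out ≈ 398 L/min

Cap-side area A_cap = π/4 × (277 mm)² = 60260 mm^2
Rod-side annular area A_ann = π/4 × (277² − 186²) = 33090 mm^2
Piston speed v = Q_in/A_cap; rod-end outflow Q_out = v × A_ann = Q_in × A_ann/A_cap.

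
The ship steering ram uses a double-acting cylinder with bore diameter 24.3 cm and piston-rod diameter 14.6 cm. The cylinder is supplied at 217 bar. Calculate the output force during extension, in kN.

F ≈ 1010 kN

Cap-side area A_cap = π/4 × (24.3 cm)² = 463.8 cm^2
F = P × A_cap = 217 bar × A_cap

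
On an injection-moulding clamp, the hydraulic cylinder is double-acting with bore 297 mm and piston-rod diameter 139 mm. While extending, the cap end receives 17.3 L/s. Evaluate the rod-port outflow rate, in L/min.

Cap-side area A_cap = π/4 × (297 mm)² = 69280 mm^2
Rod-side annular area A_ann = π/4 × (297² − 139²) = 54100 mm^2
Piston speed v = Q_in/A_cap; rod-end outflow Q_out = v × A_ann = Q_in × A_ann/A_cap.

Q_out ≈ 811 L/min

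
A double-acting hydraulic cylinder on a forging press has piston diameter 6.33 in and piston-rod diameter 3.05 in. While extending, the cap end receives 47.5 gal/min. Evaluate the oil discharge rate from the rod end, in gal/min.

Q_out ≈ 36.5 gal/min

Cap-side area A_cap = π/4 × (6.33 in)² = 31.47 in^2
Rod-side annular area A_ann = π/4 × (6.33² − 3.05²) = 24.16 in^2
Piston speed v = Q_in/A_cap; rod-end outflow Q_out = v × A_ann = Q_in × A_ann/A_cap.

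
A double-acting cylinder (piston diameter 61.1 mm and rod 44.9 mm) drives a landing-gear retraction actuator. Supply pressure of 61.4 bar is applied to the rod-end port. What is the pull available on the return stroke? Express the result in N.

F ≈ 8280 N

Rod-side annular area A_ann = π/4 × (61.1² − 44.9²) = 1349 mm^2
On retraction the pressure acts on the annular area (bore minus rod).
F = P × A_ann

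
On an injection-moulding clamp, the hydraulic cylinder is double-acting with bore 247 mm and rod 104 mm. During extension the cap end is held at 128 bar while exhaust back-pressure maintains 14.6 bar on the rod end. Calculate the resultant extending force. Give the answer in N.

Cap-side area A_cap = π/4 × (247 mm)² = 47920 mm^2
Rod-side annular area A_ann = π/4 × (247² − 104²) = 39420 mm^2
Net thrust = P_cap·A_cap − P_rod·A_ann = 6.133e5 N − 57560 N

F ≈ 5.56e5 N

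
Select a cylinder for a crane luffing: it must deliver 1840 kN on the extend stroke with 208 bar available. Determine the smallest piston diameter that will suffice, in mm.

D ≈ 336 mm

Extension force acts on the full piston face: F = P × (π/4)D².
D = √(4F / (πP)) = √(4 × 1840 kN / (π × 208 bar))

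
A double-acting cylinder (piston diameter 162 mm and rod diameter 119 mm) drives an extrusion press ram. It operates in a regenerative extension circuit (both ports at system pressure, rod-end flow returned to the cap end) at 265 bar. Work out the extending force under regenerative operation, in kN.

With equal pressure on both faces, forces on the annular region cancel; the net push is pressure × rod cross-section.
Rod cross-section A_rod = π/4 × (119 mm)² = 11120 mm^2
F = P × A_rod

F ≈ 295 kN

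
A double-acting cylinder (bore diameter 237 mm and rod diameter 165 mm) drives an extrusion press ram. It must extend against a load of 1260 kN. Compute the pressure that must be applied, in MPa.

P ≈ 28.6 MPa

Cap-side area A_cap = π/4 × (237 mm)² = 44120 mm^2
P = F / A = 1260 kN / A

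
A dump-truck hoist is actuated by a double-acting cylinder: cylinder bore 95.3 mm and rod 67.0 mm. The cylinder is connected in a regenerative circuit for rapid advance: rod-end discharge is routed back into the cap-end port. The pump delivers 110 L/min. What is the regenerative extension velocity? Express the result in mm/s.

v ≈ 520 mm/s

In regeneration the rod-end outflow joins the pump flow into the cap end, so the net volume the pump must supply per unit advance equals the rod cross-section area.
Rod cross-section A_rod = π/4 × (67.0 mm)² = 3526 mm^2
v = Q_pump / A_rod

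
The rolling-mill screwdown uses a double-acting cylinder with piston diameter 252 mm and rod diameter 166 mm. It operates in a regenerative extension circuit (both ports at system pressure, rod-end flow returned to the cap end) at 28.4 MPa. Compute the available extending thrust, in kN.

With equal pressure on both faces, forces on the annular region cancel; the net push is pressure × rod cross-section.
Rod cross-section A_rod = π/4 × (166 mm)² = 21640 mm^2
F = P × A_rod

F ≈ 615 kN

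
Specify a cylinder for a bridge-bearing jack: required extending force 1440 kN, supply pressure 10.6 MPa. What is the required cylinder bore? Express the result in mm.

Extension force acts on the full piston face: F = P × (π/4)D².
D = √(4F / (πP)) = √(4 × 1440 kN / (π × 10.6 MPa))

D ≈ 416 mm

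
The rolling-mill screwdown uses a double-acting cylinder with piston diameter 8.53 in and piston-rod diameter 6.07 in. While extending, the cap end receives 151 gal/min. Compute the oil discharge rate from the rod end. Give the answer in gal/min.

Cap-side area A_cap = π/4 × (8.53 in)² = 57.15 in^2
Rod-side annular area A_ann = π/4 × (8.53² − 6.07²) = 28.21 in^2
Piston speed v = Q_in/A_cap; rod-end outflow Q_out = v × A_ann = Q_in × A_ann/A_cap.

Q_out ≈ 74.5 gal/min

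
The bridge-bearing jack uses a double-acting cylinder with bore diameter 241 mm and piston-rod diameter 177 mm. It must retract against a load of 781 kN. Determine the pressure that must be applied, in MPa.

P ≈ 37.2 MPa

Rod-side annular area A_ann = π/4 × (241² − 177²) = 21010 mm^2
Retraction: pressure acts on the annular area.
P = F / A = 781 kN / A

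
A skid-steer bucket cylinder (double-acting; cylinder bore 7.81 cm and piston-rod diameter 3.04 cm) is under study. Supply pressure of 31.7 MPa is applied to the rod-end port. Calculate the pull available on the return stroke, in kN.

F ≈ 129 kN

Rod-side annular area A_ann = π/4 × (7.81² − 3.04²) = 40.65 cm^2
On retraction the pressure acts on the annular area (bore minus rod).
F = P × A_ann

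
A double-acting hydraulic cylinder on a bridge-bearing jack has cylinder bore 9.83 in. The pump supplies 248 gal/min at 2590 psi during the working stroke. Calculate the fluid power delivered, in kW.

W ≈ 279 kW

Hydraulic power = P × Q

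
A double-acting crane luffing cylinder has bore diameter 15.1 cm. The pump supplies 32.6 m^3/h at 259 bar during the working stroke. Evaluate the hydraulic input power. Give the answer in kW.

W ≈ 235 kW

Hydraulic power = P × Q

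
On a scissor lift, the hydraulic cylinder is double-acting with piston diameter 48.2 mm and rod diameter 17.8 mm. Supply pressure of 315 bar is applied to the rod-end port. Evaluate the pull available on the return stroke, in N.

Rod-side annular area A_ann = π/4 × (48.2² − 17.8²) = 1576 mm^2
On retraction the pressure acts on the annular area (bore minus rod).
F = P × A_ann

F ≈ 49600 N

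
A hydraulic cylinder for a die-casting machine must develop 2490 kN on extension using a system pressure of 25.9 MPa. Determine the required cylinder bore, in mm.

Extension force acts on the full piston face: F = P × (π/4)D².
D = √(4F / (πP)) = √(4 × 2490 kN / (π × 25.9 MPa))

D ≈ 350 mm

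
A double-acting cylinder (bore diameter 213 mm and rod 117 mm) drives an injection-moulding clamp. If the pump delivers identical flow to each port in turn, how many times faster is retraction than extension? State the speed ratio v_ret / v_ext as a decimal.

Cap-side area A_cap = π/4 × (213 mm)² = 35630 mm^2
Rod-side annular area A_ann = π/4 × (213² − 117²) = 24880 mm^2
For equal Q, v ∝ 1/A, so v_ret/v_ext = A_cap/A_ann.

v_ret/v_ext ≈ 1.43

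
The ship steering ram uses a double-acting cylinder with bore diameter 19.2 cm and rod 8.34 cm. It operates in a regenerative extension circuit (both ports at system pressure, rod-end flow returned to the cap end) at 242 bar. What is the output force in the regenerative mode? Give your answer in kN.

With equal pressure on both faces, forces on the annular region cancel; the net push is pressure × rod cross-section.
Rod cross-section A_rod = π/4 × (8.34 cm)² = 54.63 cm^2
F = P × A_rod

F ≈ 132 kN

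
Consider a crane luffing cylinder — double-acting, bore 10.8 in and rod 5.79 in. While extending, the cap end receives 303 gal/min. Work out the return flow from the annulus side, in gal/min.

Cap-side area A_cap = π/4 × (10.8 in)² = 91.61 in^2
Rod-side annular area A_ann = π/4 × (10.8² − 5.79²) = 65.28 in^2
Piston speed v = Q_in/A_cap; rod-end outflow Q_out = v × A_ann = Q_in × A_ann/A_cap.

Q_out ≈ 216 gal/min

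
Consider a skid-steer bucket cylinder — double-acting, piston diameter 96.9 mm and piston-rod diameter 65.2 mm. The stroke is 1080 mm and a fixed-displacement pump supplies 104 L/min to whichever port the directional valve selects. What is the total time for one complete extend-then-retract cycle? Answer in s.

Cap-side area A_cap = π/4 × (96.9 mm)² = 7375 mm^2
Rod-side annular area A_ann = π/4 × (96.9² − 65.2²) = 4036 mm^2
t_ext = A_cap·L/Q = 4.595 s
t_ret = A_ann·L/Q = 2.515 s
t_cycle = t_ext + t_ret

t ≈ 7.11 s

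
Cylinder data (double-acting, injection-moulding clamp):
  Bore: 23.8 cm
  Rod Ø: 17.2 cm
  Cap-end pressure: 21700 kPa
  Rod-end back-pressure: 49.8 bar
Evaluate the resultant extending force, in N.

F ≈ 8.60e5 N

Cap-side area A_cap = π/4 × (23.8 cm)² = 444.9 cm^2
Rod-side annular area A_ann = π/4 × (23.8² − 17.2²) = 212.5 cm^2
Net thrust = P_cap·A_cap − P_rod·A_ann = 9.654e5 N − 1.058e5 N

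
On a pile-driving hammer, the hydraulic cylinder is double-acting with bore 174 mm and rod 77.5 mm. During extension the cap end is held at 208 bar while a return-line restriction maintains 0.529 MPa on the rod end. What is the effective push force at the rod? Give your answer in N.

F ≈ 4.85e5 N

Cap-side area A_cap = π/4 × (174 mm)² = 23780 mm^2
Rod-side annular area A_ann = π/4 × (174² − 77.5²) = 19060 mm^2
Net thrust = P_cap·A_cap − P_rod·A_ann = 4.946e5 N − 10080 N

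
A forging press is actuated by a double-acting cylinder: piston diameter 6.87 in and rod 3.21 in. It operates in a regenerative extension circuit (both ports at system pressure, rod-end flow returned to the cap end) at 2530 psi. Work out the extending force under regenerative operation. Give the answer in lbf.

With equal pressure on both faces, forces on the annular region cancel; the net push is pressure × rod cross-section.
Rod cross-section A_rod = π/4 × (3.21 in)² = 8.093 in^2
F = P × A_rod

F ≈ 20500 lbf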